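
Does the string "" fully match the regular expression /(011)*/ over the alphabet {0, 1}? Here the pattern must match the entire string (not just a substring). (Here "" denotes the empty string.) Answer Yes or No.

Yes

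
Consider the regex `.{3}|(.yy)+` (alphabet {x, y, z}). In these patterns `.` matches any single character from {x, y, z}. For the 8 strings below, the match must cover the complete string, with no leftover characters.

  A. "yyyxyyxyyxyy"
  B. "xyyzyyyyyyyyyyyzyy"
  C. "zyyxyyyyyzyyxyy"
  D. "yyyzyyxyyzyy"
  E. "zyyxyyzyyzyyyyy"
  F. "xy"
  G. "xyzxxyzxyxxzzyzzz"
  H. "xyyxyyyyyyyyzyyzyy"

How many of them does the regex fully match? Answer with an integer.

6

A → match
B → match
C → match
D → match
E → match
F → no match
G → no match
H → match
Total matched: 6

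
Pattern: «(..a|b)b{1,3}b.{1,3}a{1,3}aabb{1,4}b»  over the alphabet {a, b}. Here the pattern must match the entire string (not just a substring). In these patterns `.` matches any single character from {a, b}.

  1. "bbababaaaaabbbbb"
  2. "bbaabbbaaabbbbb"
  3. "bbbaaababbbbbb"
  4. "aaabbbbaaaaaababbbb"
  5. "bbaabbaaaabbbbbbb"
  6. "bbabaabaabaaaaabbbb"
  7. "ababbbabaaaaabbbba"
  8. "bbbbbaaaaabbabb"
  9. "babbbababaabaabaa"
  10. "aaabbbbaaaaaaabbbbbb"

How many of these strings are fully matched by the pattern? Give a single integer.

1 → no match
2 → no match
3 → no match
4 → no match
5 → no match
6 → no match
7 → no match — must end with "bb"
8 → no match
9 → no match — must end with "bb"
10 → match
Total matched: 1

1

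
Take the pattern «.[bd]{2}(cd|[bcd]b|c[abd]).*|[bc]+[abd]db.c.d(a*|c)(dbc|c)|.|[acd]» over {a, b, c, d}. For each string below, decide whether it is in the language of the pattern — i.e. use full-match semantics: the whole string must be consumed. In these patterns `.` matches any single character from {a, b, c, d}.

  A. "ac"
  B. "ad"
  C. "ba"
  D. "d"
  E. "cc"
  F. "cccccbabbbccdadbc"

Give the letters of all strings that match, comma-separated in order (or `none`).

A → no match
B → no match
C → no match
D → match
E → no match
F → no match

D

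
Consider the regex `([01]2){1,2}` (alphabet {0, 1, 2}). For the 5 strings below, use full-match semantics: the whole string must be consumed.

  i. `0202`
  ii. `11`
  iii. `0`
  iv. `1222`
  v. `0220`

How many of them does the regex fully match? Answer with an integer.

1

i. `0202` → match
ii. `11` → no match — must end with `2`
iii. `0` → no match — must end with `2`
iv. `1222` → no match
v. `0220` → no match — must end with `2`
Total matched: 1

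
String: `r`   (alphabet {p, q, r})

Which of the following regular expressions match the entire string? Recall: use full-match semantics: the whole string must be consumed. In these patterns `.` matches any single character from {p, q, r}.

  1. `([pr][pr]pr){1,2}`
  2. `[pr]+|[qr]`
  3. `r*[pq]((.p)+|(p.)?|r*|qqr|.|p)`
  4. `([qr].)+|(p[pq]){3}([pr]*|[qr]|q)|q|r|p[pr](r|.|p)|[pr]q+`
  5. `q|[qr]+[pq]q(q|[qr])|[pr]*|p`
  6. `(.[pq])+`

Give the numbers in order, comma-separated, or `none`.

1 → no match — must end with `pr`
2 → match
3 → no match
4 → match
5 → match
6 → no match

2, 4, 5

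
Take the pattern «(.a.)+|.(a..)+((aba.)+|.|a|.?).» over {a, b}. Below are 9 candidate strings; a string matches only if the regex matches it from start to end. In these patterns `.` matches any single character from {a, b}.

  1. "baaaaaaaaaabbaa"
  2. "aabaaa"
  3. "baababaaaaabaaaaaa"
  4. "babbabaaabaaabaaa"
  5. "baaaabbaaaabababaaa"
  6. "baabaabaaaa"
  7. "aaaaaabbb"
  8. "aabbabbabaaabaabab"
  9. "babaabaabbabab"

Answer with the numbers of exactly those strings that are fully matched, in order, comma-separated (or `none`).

1, 2, 3, 4, 5, 6, 7, 8, 9

1 → match
2 → match
3 → match
4 → match
5 → match
6 → match
7 → match
8 → match
9 → match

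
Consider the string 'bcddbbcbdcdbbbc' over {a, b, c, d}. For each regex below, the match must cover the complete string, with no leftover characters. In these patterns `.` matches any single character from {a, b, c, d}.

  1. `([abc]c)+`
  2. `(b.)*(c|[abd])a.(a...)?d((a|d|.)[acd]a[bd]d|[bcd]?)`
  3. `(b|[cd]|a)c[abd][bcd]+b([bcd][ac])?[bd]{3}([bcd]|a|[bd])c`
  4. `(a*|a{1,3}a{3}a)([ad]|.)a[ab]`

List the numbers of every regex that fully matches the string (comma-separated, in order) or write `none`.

3

1 → no match
2 → no match
3 → match
4 → no match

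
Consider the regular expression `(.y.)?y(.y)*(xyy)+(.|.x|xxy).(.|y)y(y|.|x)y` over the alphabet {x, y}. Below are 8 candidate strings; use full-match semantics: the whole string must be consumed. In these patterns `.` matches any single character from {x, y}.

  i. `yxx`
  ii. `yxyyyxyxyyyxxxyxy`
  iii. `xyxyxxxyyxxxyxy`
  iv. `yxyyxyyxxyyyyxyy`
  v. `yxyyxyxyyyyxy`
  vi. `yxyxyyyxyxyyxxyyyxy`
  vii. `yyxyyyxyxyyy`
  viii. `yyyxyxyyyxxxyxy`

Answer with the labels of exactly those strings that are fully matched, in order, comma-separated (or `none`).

ii, vi, viii

i. `yxx` → no match — must end with `y`
ii → match
iii → no match
iv → no match
v → no match
vi → match
vii. `yyxyyyxyxyyy` → no match
viii → match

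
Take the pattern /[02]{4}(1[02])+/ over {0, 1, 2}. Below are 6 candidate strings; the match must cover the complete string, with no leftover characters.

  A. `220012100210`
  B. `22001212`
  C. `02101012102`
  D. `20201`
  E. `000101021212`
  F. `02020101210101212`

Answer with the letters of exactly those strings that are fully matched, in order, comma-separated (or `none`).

B

A → no match
B → match
C → no match
D → no match
E → no match
F → no match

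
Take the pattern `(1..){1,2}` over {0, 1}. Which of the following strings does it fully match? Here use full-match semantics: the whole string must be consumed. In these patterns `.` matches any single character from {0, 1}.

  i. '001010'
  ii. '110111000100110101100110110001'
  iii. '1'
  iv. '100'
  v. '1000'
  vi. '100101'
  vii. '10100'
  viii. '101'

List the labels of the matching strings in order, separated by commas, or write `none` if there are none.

i. '001010' → no match — must start with '1'
ii → no match
iii. '1' → no match
iv. '100' → match
v. '1000' → no match
vi. '100101' → match
vii. '10100' → no match
viii. '101' → match

iv, vi, viii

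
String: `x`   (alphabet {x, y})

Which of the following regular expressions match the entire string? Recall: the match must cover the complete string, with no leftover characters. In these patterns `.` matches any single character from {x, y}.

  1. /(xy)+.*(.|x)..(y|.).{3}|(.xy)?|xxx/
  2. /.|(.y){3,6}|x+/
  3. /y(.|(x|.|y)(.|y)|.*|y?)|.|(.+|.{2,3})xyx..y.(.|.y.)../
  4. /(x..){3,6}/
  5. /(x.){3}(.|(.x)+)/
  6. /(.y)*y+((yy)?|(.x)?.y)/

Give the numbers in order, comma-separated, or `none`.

1 → no match
2 → match
3 → match
4 → no match
5 → no match
6 → no match

2, 3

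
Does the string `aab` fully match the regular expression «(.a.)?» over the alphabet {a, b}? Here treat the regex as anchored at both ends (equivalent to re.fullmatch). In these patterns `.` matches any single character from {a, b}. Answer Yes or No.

Yes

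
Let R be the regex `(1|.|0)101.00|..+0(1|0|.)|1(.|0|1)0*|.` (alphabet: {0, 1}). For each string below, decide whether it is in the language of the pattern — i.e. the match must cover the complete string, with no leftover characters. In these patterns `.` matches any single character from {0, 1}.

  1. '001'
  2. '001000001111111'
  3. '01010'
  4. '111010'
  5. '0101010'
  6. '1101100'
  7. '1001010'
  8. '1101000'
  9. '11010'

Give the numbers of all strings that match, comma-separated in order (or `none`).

6, 8

1 → no match
2 → no match
3 → no match
4 → no match
5 → no match
6 → match
7 → no match
8 → match
9 → no match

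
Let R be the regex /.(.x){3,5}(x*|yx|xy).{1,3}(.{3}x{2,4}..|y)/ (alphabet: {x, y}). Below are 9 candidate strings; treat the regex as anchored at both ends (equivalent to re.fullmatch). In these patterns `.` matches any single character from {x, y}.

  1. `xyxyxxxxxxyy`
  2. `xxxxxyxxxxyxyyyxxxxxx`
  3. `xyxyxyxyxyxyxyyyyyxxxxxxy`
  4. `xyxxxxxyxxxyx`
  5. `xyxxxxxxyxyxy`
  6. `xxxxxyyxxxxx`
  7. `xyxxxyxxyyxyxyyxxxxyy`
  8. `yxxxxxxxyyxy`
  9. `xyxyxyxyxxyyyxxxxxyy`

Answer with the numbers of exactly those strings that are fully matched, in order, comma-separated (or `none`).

1, 2, 3, 5, 7, 8, 9

1 → match
2 → match
3 → match
4 → no match
5 → match
6 → no match
7 → match
8 → match
9 → match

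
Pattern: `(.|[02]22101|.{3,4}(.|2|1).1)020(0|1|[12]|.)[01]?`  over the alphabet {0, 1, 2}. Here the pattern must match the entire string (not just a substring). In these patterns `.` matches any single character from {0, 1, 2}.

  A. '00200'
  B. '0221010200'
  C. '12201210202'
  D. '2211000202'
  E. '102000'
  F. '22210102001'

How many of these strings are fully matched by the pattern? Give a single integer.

A → match
B → match
C → match
D → no match
E → match
F → match
Total matched: 5

5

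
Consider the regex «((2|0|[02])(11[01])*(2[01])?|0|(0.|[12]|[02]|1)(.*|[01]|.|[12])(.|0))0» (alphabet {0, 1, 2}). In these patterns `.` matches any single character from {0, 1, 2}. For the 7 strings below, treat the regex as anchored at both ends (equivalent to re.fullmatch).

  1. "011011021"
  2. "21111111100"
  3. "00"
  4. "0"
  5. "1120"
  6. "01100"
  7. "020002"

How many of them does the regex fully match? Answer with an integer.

1 → no match — must end with "0"
2 → match
3 → match
4 → no match
5 → match
6 → match
7 → no match — must end with "0"
Total matched: 4

4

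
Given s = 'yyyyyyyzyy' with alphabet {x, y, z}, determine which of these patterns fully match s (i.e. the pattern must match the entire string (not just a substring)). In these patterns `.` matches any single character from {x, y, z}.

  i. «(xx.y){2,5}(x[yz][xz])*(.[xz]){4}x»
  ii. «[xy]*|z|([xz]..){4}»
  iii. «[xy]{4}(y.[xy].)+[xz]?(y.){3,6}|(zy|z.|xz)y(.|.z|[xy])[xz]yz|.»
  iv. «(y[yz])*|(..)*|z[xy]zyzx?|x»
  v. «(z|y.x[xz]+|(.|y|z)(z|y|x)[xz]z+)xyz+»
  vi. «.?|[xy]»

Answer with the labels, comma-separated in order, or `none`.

i → no match — must start with 'xx'
ii → no match
iii → no match
iv → match
v → no match — must end with 'z'
vi → no match

iv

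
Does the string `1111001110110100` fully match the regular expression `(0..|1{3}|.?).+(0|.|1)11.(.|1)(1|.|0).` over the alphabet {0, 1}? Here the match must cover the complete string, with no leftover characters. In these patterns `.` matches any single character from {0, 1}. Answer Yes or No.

Yes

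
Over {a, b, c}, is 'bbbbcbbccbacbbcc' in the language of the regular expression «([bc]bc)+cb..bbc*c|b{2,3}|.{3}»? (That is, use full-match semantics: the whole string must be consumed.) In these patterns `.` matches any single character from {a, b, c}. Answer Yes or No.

No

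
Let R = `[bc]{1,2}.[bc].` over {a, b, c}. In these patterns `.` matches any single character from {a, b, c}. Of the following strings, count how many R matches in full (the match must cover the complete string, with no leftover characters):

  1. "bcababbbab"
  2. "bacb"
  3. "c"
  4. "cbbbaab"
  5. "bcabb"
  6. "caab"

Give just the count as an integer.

1 → no match
2 → match
3 → no match
4 → no match
5 → match
6 → no match
Total matched: 2

2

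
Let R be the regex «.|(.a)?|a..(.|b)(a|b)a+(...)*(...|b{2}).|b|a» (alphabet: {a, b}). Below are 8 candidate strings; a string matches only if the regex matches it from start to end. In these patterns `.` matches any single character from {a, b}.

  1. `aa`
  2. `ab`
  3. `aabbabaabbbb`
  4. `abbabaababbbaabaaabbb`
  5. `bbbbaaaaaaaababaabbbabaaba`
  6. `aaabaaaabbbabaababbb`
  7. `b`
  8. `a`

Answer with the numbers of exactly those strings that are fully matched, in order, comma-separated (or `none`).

1, 4, 6, 7, 8

1 → match
2 → no match
3 → no match
4 → match
5 → no match
6 → match
7 → match
8 → match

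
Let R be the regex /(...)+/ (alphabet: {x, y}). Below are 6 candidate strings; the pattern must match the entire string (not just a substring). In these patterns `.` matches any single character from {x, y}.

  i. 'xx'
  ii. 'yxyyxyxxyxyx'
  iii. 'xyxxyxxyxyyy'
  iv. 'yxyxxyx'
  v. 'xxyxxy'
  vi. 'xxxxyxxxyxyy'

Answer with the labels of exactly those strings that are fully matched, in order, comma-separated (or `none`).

i. 'xx' → no match
ii. 'yxyyxyxxyxyx' → match
iii. 'xyxxyxxyxyyy' → match
iv. 'yxyxxyx' → no match
v. 'xxyxxy' → match
vi. 'xxxxyxxxyxyy' → match

ii, iii, v, vi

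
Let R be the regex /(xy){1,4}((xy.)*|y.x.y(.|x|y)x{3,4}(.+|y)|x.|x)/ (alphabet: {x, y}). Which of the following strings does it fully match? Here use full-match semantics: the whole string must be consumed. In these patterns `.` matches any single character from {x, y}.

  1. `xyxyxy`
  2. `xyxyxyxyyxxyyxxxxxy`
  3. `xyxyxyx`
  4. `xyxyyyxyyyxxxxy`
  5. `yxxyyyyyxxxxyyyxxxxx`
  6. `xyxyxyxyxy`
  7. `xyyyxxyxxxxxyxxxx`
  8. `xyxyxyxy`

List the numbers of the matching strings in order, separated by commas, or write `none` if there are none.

1, 2, 3, 4, 6, 7, 8

1 → match
2 → match
3 → match
4 → match
5 → no match — must start with `xy`
6 → match
7 → match
8 → match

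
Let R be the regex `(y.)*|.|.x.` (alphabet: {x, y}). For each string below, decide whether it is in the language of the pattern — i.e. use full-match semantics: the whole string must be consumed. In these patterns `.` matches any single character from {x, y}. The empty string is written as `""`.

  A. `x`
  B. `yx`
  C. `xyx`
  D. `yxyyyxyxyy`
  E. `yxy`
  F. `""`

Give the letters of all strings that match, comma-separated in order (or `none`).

A → match
B → match
C → no match
D → match
E → match
F → match

A, B, D, E, F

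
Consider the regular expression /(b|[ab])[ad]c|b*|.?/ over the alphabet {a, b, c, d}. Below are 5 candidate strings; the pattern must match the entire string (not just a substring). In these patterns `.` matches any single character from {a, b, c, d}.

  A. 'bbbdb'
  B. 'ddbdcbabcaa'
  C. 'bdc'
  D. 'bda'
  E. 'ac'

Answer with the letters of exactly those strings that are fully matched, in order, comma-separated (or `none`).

A → no match
B → no match
C → match
D → no match
E → no match

C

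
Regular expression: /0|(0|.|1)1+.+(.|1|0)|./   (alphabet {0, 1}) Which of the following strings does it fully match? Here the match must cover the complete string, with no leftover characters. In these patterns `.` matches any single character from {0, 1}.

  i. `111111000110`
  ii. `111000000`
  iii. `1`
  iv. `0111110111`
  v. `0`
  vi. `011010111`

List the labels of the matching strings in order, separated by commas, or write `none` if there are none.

i → match
ii → match
iii → match
iv → match
v → match
vi → match

i, ii, iii, iv, v, vi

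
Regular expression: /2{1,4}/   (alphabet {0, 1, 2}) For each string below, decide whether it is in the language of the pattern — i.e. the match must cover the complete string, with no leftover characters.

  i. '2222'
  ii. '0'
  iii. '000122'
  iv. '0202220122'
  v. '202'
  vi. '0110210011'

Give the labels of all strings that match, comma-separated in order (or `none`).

i

i → match
ii → no match — must start with '2'
iii → no match — must start with '2'
iv → no match — must start with '2'
v → no match
vi → no match — must start with '2'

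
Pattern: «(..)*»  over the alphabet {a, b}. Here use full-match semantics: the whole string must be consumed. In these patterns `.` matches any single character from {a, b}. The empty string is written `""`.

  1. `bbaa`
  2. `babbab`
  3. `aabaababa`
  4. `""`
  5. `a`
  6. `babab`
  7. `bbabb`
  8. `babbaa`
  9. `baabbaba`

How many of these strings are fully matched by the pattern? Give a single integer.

5

1 → match
2 → match
3 → no match
4 → match
5 → no match
6 → no match
7 → no match
8 → match
9 → match
Total matched: 5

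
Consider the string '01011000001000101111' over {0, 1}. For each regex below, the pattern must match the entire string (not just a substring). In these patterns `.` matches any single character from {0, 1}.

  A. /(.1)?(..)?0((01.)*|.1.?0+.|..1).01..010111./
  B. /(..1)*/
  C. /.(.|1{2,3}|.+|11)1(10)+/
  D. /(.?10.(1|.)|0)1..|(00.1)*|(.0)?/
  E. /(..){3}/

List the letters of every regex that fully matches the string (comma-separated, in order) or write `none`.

A → match
B → no match
C → no match — must end with '10'
D → no match
E → no match

A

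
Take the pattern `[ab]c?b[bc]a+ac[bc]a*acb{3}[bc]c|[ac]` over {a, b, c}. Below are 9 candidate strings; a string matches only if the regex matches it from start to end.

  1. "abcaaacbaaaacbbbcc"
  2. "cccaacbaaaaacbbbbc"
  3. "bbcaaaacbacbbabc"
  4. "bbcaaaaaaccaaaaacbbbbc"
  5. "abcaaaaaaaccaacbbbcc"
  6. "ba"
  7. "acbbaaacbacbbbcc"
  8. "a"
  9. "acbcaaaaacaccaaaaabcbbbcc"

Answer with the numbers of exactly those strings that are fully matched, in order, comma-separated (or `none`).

1 → match
2 → no match
3 → no match
4 → match
5 → match
6 → no match
7 → match
8 → match
9 → no match

1, 4, 5, 7, 8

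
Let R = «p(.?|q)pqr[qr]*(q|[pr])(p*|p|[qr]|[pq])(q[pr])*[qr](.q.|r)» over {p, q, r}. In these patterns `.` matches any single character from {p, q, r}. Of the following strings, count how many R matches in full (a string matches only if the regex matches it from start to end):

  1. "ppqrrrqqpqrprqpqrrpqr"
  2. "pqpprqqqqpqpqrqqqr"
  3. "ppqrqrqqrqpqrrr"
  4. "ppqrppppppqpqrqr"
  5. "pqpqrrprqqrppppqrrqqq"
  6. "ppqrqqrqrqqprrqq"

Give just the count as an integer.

1 → no match
2 → no match
3 → match
4 → match
5 → no match
6 → match
Total matched: 3

3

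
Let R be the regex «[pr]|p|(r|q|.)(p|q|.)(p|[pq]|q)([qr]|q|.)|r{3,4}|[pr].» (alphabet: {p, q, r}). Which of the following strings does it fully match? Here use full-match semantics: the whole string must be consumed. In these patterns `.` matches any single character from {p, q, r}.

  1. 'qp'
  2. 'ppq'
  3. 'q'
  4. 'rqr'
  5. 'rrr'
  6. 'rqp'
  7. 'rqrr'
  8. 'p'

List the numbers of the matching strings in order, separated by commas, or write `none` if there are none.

1 → no match
2 → no match
3 → no match
4 → no match
5 → match
6 → no match
7 → no match
8 → match

5, 8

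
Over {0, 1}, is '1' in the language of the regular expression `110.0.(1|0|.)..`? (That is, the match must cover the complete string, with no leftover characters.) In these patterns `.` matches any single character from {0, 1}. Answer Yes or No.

No

Every match must start with '110', but '1' does not.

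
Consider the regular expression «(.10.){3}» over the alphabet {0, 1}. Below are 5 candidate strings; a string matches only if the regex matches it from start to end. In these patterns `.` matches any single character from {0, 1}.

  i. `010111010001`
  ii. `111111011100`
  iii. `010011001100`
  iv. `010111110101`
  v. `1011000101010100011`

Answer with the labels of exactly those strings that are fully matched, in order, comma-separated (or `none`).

i → no match
ii → no match
iii → match
iv → no match
v → no match

iii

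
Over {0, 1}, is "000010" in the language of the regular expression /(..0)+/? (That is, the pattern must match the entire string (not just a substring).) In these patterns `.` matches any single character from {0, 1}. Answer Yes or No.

Yes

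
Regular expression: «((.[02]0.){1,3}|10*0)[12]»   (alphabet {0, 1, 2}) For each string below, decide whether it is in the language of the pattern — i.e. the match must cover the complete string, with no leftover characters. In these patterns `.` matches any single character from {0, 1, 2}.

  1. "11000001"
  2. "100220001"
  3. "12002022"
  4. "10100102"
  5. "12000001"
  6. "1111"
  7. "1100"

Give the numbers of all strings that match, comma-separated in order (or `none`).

1 → no match
2 → match
3 → no match
4 → no match
5 → no match
6 → no match
7 → no match

2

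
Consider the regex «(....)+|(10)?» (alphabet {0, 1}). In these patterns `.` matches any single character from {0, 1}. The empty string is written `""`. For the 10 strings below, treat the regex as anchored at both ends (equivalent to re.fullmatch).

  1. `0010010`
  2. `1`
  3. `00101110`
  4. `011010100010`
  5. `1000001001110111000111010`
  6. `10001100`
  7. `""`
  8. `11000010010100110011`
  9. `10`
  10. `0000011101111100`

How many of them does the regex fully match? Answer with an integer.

1 → no match
2 → no match
3 → match
4 → match
5 → no match
6 → match
7 → match
8 → match
9 → match
10 → match
Total matched: 7

7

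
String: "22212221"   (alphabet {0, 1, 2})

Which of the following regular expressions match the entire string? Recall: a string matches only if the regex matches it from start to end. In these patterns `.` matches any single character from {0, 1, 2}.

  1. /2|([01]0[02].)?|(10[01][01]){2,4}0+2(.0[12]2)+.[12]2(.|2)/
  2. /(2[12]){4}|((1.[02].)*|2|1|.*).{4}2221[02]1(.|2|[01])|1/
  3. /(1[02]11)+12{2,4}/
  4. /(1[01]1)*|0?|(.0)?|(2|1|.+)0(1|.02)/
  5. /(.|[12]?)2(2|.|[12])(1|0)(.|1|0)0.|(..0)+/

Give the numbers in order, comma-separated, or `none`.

1 → no match
2 → match
3 → no match — must start with "1"
4 → no match
5 → no match

2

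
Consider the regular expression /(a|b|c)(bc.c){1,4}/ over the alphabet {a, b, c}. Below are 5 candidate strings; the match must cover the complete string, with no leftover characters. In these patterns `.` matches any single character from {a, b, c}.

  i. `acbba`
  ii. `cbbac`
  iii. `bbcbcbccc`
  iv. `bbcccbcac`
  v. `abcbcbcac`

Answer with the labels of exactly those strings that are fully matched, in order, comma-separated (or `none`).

i. `acbba` → no match — must end with `c`
ii. `cbbac` → no match
iii. `bbcbcbccc` → match
iv. `bbcccbcac` → match
v. `abcbcbcac` → match

iii, iv, v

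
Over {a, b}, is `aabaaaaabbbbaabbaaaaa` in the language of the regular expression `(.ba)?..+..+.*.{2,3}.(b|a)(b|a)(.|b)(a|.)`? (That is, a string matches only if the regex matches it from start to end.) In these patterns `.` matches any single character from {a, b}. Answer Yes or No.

Yes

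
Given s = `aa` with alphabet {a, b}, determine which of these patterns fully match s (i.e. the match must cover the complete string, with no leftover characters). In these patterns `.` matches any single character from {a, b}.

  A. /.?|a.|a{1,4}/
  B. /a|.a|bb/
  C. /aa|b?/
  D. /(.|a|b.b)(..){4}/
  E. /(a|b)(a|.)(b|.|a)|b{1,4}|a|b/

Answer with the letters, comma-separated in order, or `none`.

A, B, C

A → match
B → match
C → match
D → no match
E → no match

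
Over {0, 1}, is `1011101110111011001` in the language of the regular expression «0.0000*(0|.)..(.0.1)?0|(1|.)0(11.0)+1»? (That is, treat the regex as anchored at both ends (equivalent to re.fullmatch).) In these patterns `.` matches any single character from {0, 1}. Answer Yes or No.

Yes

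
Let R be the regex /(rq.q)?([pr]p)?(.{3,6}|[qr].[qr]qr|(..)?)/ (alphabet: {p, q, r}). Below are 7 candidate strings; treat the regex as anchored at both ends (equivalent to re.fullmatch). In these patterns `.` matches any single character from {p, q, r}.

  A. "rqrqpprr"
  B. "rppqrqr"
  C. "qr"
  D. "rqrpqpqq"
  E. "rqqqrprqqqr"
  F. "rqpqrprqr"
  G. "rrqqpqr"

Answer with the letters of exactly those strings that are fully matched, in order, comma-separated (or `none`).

A, B, C, E, F

A. "rqrqpprr" → match
B. "rppqrqr" → match
C. "qr" → match
D. "rqrpqpqq" → no match
E. "rqqqrprqqqr" → match
F. "rqpqrprqr" → match
G. "rrqqpqr" → no match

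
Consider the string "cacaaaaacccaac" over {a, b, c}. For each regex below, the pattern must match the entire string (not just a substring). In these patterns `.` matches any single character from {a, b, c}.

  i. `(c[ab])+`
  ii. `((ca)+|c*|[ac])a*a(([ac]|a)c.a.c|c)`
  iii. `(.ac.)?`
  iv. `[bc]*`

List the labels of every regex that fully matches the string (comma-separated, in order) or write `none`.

i → no match
ii → match
iii → no match
iv → no match

ii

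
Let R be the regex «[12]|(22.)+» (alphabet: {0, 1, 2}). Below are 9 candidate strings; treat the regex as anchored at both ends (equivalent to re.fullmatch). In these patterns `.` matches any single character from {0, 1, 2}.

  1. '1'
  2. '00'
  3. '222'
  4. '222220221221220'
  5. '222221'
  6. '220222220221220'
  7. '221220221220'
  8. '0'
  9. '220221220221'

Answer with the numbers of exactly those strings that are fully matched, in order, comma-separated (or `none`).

1, 3, 4, 5, 6, 7, 9

1 → match
2 → no match
3 → match
4 → match
5 → match
6 → match
7 → match
8 → no match
9 → match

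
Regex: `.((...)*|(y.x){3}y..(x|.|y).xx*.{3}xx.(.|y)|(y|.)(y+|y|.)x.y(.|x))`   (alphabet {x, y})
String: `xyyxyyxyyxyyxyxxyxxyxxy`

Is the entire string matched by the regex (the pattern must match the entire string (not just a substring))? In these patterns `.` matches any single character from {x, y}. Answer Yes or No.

No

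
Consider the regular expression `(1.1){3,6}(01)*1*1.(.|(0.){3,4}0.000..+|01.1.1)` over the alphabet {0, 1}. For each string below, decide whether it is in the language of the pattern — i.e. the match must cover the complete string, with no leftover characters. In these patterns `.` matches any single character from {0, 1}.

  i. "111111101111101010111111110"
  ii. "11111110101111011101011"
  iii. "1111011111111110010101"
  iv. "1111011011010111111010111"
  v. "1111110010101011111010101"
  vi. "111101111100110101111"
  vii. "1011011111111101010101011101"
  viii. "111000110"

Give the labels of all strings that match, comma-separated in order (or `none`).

i, iii, iv

i → match
ii → no match
iii → match
iv → match
v → no match
vi → no match
vii → no match
viii. "111000110" → no match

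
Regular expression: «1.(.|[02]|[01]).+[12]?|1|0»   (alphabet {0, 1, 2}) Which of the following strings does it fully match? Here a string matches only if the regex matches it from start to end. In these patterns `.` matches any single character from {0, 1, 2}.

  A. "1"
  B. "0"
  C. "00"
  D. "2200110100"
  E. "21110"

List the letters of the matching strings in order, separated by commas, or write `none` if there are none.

A → match
B → match
C → no match
D → no match
E → no match

A, B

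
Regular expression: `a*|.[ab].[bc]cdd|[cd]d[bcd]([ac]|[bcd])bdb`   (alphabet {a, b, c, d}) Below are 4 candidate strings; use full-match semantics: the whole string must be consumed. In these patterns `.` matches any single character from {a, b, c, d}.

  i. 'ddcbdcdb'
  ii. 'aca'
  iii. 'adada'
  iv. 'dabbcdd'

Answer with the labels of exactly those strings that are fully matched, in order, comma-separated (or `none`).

iv

i → no match
ii → no match
iii → no match
iv → match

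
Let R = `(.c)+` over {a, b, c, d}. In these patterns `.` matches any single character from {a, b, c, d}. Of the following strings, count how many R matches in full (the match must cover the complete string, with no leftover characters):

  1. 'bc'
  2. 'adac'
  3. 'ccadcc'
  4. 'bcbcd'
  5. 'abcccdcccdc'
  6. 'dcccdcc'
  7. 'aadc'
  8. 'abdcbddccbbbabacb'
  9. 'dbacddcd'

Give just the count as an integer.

1

1 → match
2 → no match
3 → no match
4 → no match — must end with 'c'
5 → no match
6 → no match
7 → no match
8 → no match — must end with 'c'
9 → no match — must end with 'c'
Total matched: 1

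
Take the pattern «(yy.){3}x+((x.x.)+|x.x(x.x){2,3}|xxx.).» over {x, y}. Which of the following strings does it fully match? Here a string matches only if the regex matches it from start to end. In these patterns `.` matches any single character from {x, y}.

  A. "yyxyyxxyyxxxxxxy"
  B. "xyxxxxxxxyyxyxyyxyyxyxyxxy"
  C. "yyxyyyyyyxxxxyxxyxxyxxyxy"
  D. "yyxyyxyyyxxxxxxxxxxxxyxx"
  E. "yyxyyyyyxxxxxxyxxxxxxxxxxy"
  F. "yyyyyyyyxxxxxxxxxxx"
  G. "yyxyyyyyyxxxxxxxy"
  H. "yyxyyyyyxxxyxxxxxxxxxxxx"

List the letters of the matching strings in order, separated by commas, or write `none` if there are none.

C, D, E, F, G

A → no match
B → no match — must start with "yy"
C → match
D → match
E → match
F → match
G → match
H → no match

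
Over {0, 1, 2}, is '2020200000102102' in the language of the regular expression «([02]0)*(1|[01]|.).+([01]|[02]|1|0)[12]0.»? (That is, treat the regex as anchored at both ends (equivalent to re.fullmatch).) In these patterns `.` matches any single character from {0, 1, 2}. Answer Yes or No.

Yes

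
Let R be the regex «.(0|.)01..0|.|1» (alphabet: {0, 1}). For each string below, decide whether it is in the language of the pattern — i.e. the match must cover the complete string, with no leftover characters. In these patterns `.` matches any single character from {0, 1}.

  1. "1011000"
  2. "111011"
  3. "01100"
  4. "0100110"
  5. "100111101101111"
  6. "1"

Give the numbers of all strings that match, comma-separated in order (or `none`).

6

1 → no match
2 → no match
3 → no match
4 → no match
5 → no match
6 → match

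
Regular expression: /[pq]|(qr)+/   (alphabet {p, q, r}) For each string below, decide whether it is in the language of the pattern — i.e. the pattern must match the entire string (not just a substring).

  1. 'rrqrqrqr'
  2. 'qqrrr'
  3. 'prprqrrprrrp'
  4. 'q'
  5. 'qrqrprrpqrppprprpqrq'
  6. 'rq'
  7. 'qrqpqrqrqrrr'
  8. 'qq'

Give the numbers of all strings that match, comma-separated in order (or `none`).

4

1 → no match
2 → no match
3 → no match
4 → match
5 → no match
6 → no match
7 → no match
8 → no match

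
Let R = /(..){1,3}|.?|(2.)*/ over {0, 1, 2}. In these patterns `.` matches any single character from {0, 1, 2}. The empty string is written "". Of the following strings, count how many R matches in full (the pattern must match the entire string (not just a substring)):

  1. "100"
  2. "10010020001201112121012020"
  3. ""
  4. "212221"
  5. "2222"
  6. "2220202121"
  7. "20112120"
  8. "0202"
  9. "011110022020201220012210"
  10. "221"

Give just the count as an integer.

5

1. "100" → no match
2 → no match
3. "" → match
4. "212221" → match
5. "2222" → match
6. "2220202121" → match
7. "20112120" → no match
8. "0202" → match
9 → no match
10. "221" → no match
Total matched: 5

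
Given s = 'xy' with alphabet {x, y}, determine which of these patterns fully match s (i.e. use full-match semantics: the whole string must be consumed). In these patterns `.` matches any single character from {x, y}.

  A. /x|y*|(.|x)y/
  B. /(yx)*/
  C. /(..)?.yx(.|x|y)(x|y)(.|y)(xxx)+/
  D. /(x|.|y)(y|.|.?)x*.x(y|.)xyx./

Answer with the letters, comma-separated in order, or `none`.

A

A → match
B → no match
C → no match — must end with 'xxx'
D → no match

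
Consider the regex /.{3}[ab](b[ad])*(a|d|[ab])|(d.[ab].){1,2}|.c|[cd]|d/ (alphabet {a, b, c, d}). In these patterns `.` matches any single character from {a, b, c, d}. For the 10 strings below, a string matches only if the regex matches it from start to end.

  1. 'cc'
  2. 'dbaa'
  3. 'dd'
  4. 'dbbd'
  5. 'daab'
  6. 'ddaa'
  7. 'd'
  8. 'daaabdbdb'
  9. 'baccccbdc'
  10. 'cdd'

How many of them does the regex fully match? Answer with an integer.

1 → match
2 → match
3 → no match
4 → match
5 → match
6 → match
7 → match
8 → match
9 → no match
10 → no match
Total matched: 7

7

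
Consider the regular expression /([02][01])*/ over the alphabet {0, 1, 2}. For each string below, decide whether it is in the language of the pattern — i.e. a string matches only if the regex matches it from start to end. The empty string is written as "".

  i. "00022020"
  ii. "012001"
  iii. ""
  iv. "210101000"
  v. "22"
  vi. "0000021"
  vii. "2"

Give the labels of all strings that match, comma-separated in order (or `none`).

i → no match
ii → match
iii → match
iv → no match
v → no match
vi → no match
vii → no match

ii, iii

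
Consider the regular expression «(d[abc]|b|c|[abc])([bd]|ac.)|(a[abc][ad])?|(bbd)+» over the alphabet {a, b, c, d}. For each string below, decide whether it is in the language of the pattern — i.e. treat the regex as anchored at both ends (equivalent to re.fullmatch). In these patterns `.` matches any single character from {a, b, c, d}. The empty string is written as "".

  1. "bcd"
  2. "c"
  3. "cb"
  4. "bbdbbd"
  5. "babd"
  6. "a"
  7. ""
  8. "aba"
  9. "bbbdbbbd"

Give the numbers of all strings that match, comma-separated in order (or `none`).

1 → no match
2 → no match
3 → match
4 → match
5 → no match
6 → no match
7 → match
8 → match
9 → no match

3, 4, 7, 8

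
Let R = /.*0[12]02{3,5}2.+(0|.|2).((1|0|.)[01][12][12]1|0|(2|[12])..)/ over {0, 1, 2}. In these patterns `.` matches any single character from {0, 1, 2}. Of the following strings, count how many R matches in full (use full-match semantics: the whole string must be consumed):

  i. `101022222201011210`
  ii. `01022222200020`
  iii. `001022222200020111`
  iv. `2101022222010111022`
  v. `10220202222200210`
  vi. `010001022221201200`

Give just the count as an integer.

i → match
ii → match
iii → match
iv → no match
v → match
vi → match
Total matched: 5

5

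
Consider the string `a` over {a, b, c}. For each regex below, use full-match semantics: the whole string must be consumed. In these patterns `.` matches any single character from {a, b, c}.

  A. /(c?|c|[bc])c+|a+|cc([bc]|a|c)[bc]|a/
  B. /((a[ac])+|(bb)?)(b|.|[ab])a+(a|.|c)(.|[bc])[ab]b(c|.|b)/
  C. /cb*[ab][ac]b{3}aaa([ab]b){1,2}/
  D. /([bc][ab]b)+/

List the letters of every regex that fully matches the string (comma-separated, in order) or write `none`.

A

A → match
B → no match
C → no match — must start with `c`
D → no match — must end with `b`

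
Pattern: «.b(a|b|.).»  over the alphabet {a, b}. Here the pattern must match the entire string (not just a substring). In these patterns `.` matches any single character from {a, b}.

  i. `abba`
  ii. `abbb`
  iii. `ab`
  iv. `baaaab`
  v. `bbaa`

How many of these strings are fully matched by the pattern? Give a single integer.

i → match
ii → match
iii → no match
iv → no match
v → match
Total matched: 3

3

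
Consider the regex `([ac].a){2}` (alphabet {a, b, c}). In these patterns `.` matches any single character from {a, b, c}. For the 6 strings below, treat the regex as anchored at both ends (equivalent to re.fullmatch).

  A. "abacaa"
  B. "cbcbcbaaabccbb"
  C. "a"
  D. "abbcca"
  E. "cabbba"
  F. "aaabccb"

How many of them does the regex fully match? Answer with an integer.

A → match
B → no match — must end with "a"
C → no match
D → no match
E → no match
F → no match — must end with "a"
Total matched: 1

1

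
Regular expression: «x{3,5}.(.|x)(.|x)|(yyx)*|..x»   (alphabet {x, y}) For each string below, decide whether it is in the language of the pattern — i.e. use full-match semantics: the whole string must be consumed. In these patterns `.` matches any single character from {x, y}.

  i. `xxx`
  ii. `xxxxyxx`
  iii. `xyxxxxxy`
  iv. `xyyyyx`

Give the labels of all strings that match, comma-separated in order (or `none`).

i. `xxx` → match
ii. `xxxxyxx` → match
iii. `xyxxxxxy` → no match
iv. `xyyyyx` → no match

i, ii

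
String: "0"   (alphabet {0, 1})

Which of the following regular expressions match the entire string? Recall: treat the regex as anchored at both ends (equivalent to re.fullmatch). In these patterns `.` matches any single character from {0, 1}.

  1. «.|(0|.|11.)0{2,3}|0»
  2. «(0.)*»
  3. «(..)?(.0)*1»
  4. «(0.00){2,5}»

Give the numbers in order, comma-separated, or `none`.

1

1 → match
2 → no match
3 → no match — must end with "1"
4 → no match — must end with "00"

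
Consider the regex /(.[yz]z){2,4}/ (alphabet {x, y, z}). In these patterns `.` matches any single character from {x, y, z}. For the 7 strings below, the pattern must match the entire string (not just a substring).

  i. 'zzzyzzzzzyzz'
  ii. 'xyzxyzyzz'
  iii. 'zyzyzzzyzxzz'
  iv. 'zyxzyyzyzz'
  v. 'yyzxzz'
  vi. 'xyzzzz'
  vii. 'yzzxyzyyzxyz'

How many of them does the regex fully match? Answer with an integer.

i → match
ii → match
iii → match
iv → no match
v → match
vi → match
vii → match
Total matched: 6

6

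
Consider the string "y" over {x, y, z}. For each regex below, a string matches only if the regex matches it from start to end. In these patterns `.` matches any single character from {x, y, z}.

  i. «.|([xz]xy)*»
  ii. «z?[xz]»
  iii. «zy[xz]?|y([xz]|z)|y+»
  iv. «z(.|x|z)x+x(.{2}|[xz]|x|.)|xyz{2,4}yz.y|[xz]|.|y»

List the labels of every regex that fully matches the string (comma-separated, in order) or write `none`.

i, iii, iv

i → match
ii → no match
iii → match
iv → match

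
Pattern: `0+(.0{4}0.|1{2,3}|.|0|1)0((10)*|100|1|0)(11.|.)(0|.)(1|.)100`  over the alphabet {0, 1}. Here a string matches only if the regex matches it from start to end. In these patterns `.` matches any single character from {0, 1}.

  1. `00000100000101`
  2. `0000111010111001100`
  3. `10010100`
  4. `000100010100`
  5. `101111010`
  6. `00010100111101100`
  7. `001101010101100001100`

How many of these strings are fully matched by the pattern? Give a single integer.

1

1 → no match — must end with `100`
2 → no match
3 → no match — must start with `0`
4 → match
5 → no match — must start with `0`
6 → no match
7 → no match
Total matched: 1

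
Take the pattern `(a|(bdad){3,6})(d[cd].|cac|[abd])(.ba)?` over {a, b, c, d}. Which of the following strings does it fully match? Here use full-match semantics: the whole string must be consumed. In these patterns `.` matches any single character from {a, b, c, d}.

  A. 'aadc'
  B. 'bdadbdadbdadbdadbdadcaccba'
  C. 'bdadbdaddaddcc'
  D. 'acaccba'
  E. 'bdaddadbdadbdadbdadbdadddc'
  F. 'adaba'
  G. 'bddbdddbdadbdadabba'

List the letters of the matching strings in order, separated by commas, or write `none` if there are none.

A → no match
B → match
C → no match
D → match
E → no match
F → match
G → no match

B, D, F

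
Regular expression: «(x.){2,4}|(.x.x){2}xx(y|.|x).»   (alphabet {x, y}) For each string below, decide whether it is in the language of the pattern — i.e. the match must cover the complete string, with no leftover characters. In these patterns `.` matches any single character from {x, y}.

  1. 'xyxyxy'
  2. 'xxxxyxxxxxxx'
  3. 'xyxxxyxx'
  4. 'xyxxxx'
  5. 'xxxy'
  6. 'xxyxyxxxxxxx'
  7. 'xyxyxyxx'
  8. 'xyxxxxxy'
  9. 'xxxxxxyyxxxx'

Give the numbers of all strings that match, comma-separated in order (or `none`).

1. 'xyxyxy' → match
2. 'xxxxyxxxxxxx' → match
3. 'xyxxxyxx' → match
4. 'xyxxxx' → match
5. 'xxxy' → match
6. 'xxyxyxxxxxxx' → match
7. 'xyxyxyxx' → match
8. 'xyxxxxxy' → match
9. 'xxxxxxyyxxxx' → no match

1, 2, 3, 4, 5, 6, 7, 8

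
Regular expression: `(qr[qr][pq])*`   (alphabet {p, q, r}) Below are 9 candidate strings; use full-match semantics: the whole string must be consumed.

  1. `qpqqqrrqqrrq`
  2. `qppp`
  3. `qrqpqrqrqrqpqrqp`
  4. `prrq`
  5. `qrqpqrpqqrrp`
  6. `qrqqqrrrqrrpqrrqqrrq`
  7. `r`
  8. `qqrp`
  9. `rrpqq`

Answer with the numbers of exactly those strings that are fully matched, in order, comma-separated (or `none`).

1 → no match
2 → no match
3 → no match
4 → no match
5 → no match
6 → no match
7 → no match
8 → no match
9 → no match

none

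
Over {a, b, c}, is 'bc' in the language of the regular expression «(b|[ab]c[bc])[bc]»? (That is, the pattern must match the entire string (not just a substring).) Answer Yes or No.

Yes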